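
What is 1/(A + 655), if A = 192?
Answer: 1/847 ≈ 0.0011806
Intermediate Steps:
1/(A + 655) = 1/(192 + 655) = 1/847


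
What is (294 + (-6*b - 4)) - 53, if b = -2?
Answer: 249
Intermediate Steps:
(294 + (-6*b - 4)) - 53 = (294 + (-6*(-2) - 4)) - 53 = (294 + (12 - 4)) - 53 = (294 + 8) - 53 = 302 - 53 = 249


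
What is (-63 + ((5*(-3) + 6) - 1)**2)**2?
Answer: 1369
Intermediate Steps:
(-63 + ((5*(-3) + 6) - 1)**2)**2 = (-63 + ((-15 + 6) - 1)**2)**2 = (-63 + (-9 - 1)**2)**2 = (-63 + (-10)**2)**2 = (-63 + 100)**2 = 37**2 = 1369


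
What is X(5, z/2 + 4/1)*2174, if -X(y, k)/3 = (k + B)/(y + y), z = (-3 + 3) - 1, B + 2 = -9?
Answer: 9783/2 ≈ 4891.5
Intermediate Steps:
B = -11 (B = -2 - 9 = -11)
z = -1 (z = 0 - 1 = -1)
X(y, k) = -3*(-11 + k)/(2*y) (X(y, k) = -3*(k - 11)/(y + y) = -3*(-11 + k)/(2*y))
X(5, z/2 + 4/1)*2174 = ((3/2)*(11 - (-1/2 + 4/1))/5)*2174 = ((3/2)*(1/5)*(11 - (-1*1/2 + 4*1)))*2174 = ((3/2)*(1/5)*(11 - (-1/2 + 4)))*2174 = ((3/2)*(1/5)*(11 - 1*7/2))*2174 = ((3/2)*(1/5)*(11 - 7/2))*2174 = ((3/2)*(1/5)*(15/2))*2174 = (9/4)*2174 = 9783/2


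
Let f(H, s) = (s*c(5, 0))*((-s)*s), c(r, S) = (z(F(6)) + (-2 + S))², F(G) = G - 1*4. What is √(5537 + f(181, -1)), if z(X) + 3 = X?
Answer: √5546 ≈ 74.471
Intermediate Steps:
F(G) = -4 + G (F(G) = G - 4 = -4 + G)
z(X) = -3 + X
c(r, S) = (-3 + S)² (c(r, S) = ((-3 + (-4 + 6)) + (-2 + S))² = ((-3 + 2) + (-2 + S))² = (-1 + (-2 + S))² = (-3 + S)²)
f(H, s) = -9*s³ (f(H, s) = (s*(-3 + 0)²)*((-s)*s) = (s*(-3)²)*(-s²) = (s*9)*(-s²) = (9*s)*(-s²) = -9*s³)
√(5537 + f(181, -1)) = √(5537 - 9*(-1)³) = √(5537 - 9*(-1)) = √(5537 + 9) = √5546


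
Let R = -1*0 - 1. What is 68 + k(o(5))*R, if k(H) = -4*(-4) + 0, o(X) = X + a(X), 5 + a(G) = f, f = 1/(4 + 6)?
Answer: 52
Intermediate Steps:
f = ⅒ (f = 1/10 = ⅒ ≈ 0.10000)
a(G) = -49/10 (a(G) = -5 + ⅒ = -49/10)
R = -1 (R = 0 - 1 = -1)
o(X) = -49/10 + X (o(X) = X - 49/10 = -49/10 + X)
k(H) = 16 (k(H) = 16 + 0 = 16)
68 + k(o(5))*R = 68 + 16*(-1) = 68 - 16 = 52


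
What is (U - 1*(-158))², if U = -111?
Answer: 2209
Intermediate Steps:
(U - 1*(-158))² = (-111 - 1*(-158))² = (-111 + 158)² = 47² = 2209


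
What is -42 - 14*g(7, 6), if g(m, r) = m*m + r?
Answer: -812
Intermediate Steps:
g(m, r) = r + m**2 (g(m, r) = m**2 + r = r + m**2)
-42 - 14*g(7, 6) = -42 - 14*(6 + 7**2) = -42 - 14*(6 + 49) = -42 - 14*55 = -42 - 770 = -812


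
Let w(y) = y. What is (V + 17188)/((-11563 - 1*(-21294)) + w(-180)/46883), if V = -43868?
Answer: -1250838440/456218293 ≈ -2.7418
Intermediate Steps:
(V + 17188)/((-11563 - 1*(-21294)) + w(-180)/46883) = (-43868 + 17188)/((-11563 - 1*(-21294)) - 180/46883) = -26680/((-11563 + 21294) - 180*1/46883) = -26680/(9731 - 180/46883) = -26680/456218293/46883 = -26680*46883/456218293 = -1250838440/456218293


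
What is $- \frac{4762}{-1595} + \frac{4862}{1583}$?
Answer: $\frac{15293136}{2524885} \approx 6.057$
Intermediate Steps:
$- \frac{4762}{-1595} + \frac{4862}{1583} = \left(-4762\right) \left(- \frac{1}{1595}\right) + 4862 \cdot \frac{1}{1583} = \frac{4762}{1595} + \frac{4862}{1583} = \frac{15293136}{2524885}$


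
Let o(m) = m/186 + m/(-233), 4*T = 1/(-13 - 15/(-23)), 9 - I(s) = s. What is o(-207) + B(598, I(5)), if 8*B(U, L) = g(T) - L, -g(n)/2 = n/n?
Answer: -28155/28892 ≈ -0.97449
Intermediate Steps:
I(s) = 9 - s
T = -23/1136 (T = 1/(4*(-13 - 15/(-23))) = 1/(4*(-13 - 15*(-1/23))) = 1/(4*(-13 + 15/23)) = 1/(4*(-284/23)) = (¼)*(-23/284) = -23/1136 ≈ -0.020246)
g(n) = -2 (g(n) = -2*n/n = -2*1 = -2)
B(U, L) = -¼ - L/8 (B(U, L) = (-2 - L)/8 = -¼ - L/8)
o(m) = 47*m/43338 (o(m) = m*(1/186) + m*(-1/233) = m/186 - m/233 = 47*m/43338)
o(-207) + B(598, I(5)) = (47/43338)*(-207) + (-¼ - (9 - 1*5)/8) = -3243/14446 + (-¼ - (9 - 5)/8) = -3243/14446 + (-¼ - ⅛*4) = -3243/14446 + (-¼ - ½) = -3243/14446 - ¾ = -28155/28892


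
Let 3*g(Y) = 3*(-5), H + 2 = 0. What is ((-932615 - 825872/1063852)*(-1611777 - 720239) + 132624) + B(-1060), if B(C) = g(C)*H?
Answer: 578436291547087950/265963 ≈ 2.1749e+12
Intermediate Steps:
H = -2 (H = -2 + 0 = -2)
g(Y) = -5 (g(Y) = (3*(-5))/3 = (⅓)*(-15) = -5)
B(C) = 10 (B(C) = -5*(-2) = 10)
((-932615 - 825872/1063852)*(-1611777 - 720239) + 132624) + B(-1060) = ((-932615 - 825872/1063852)*(-1611777 - 720239) + 132624) + 10 = ((-932615 - 825872*1/1063852)*(-2332016) + 132624) + 10 = ((-932615 - 206468/265963)*(-2332016) + 132624) + 10 = (-248041289713/265963*(-2332016) + 132624) + 10 = (578436256271351408/265963 + 132624) + 10 = 578436291544428320/265963 + 10 = 578436291547087950/265963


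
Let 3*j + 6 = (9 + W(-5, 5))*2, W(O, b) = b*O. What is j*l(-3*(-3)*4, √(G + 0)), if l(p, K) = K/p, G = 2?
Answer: -19*√2/54 ≈ -0.49759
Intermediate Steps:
W(O, b) = O*b
j = -38/3 (j = -2 + ((9 - 5*5)*2)/3 = -2 + ((9 - 25)*2)/3 = -2 + (-16*2)/3 = -2 + (⅓)*(-32) = -2 - 32/3 = -38/3 ≈ -12.667)
j*l(-3*(-3)*4, √(G + 0)) = -38*√(2 + 0)/(3*(-3*(-3)*4)) = -38*√2/(3*(9*4)) = -38*√2/(3*36) = -19*√2/54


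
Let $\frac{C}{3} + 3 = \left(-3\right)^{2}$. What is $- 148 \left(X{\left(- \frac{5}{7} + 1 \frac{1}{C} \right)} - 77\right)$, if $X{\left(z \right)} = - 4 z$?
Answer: $\frac{693380}{63} \approx 11006.0$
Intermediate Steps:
$C = 18$ ($C = -9 + 3 \left(-3\right)^{2} = -9 + 3 \cdot 9 = -9 + 27 = 18$)
$- 148 \left(X{\left(- \frac{5}{7} + 1 \frac{1}{C} \right)} - 77\right) = - 148 \left(- 4 \left(- \frac{5}{7} + 1 \cdot \frac{1}{18}\right) - 77\right) = - 148 \left(- 4 \left(\left(-5\right) \frac{1}{7} + 1 \cdot \frac{1}{18}\right) - 77\right) = - 148 \left(- 4 \left(- \frac{5}{7} + \frac{1}{18}\right) - 77\right) = - 148 \left(\left(-4\right) \left(- \frac{83}{126}\right) - 77\right) = - 148 \left(\frac{166}{63} - 77\right) = \left(-148\right) \left(- \frac{4685}{63}\right) = \frac{693380}{63}$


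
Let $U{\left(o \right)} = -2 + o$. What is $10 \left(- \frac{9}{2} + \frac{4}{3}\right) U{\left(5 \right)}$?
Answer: $-95$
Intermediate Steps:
$10 \left(- \frac{9}{2} + \frac{4}{3}\right) U{\left(5 \right)} = 10 \left(- \frac{9}{2} + \frac{4}{3}\right) \left(-2 + 5\right) = 10 \left(\left(-9\right) \frac{1}{2} + 4 \cdot \frac{1}{3}\right) 3 = 10 \left(- \frac{9}{2} + \frac{4}{3}\right) 3 = 10 \left(- \frac{19}{6}\right) 3 = \left(- \frac{95}{3}\right) 3 = -95$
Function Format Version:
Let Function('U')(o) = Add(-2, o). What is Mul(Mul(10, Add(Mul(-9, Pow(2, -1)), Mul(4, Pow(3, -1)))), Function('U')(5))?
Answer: -95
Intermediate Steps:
Mul(Mul(10, Add(Mul(-9, Pow(2, -1)), Mul(4, Pow(3, -1)))), Function('U')(5)) = Mul(Mul(10, Add(Mul(-9, Pow(2, -1)), Mul(4, Pow(3, -1)))), Add(-2, 5)) = Mul(Mul(10, Add(Mul(-9, Rational(1, 2)), Mul(4, Rational(1, 3)))), 3) = Mul(Mul(10, Add(Rational(-9, 2), Rational(4, 3))), 3) = Mul(Mul(10, Rational(-19, 6)), 3) = Mul(Rational(-95, 3), 3) = -95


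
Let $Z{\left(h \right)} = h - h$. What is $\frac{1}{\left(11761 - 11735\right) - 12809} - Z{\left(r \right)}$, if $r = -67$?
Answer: $- \frac{1}{12783} \approx -7.8229 \cdot 10^{-5}$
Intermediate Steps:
$Z{\left(h \right)} = 0$
$\frac{1}{\left(11761 - 11735\right) - 12809} - Z{\left(r \right)} = \frac{1}{\left(11761 - 11735\right) - 12809} - 0 = \frac{1}{\left(11761 - 11735\right) - 12809} + 0 = \frac{1}{26 - 12809} + 0 = \frac{1}{-12783} + 0 = - \frac{1}{12783} + 0 = - \frac{1}{12783}$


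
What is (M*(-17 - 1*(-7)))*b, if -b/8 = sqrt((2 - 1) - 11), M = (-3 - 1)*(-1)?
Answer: 320*I*sqrt(10) ≈ 1011.9*I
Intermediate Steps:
M = 4 (M = -4*(-1) = 4)
b = -8*I*sqrt(10) (b = -8*sqrt((2 - 1) - 11) = -8*sqrt(1 - 11) = -8*I*sqrt(10) ≈ -25.298*I)
(M*(-17 - 1*(-7)))*b = (4*(-17 - 1*(-7)))*(-8*I*sqrt(10)) = (4*(-17 + 7))*(-8*I*sqrt(10)) = (4*(-10))*(-8*I*sqrt(10)) = -(-320)*I*sqrt(10) = 320*I*sqrt(10)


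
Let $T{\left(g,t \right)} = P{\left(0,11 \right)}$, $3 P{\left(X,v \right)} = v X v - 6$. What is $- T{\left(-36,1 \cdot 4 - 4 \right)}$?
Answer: $2$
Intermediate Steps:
$P{\left(X,v \right)} = -2 + \frac{X v^{2}}{3}$ ($P{\left(X,v \right)} = \frac{v X v - 6}{3} = \frac{X v v - 6}{3} = \frac{X v^{2} - 6}{3} = \frac{-6 + X v^{2}}{3} = -2 + \frac{X v^{2}}{3}$)
$T{\left(g,t \right)} = -2$ ($T{\left(g,t \right)} = -2 + \frac{1}{3} \cdot 0 \cdot 11^{2} = -2 + \frac{1}{3} \cdot 0 \cdot 121 = -2 + 0 = -2$)
$- T{\left(-36,1 \cdot 4 - 4 \right)} = \left(-1\right) \left(-2\right) = 2$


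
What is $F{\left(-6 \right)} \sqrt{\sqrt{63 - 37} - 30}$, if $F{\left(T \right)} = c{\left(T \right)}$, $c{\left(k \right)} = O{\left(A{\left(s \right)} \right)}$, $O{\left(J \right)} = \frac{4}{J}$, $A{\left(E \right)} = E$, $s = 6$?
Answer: $\frac{2 \sqrt{-30 + \sqrt{26}}}{3} \approx 3.3267 i$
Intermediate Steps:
$c{\left(k \right)} = \frac{2}{3}$ ($c{\left(k \right)} = \frac{4}{6} = 4 \cdot \frac{1}{6} = \frac{2}{3}$)
$F{\left(T \right)} = \frac{2}{3}$
$F{\left(-6 \right)} \sqrt{\sqrt{63 - 37} - 30} = \frac{2 \sqrt{\sqrt{63 - 37} - 30}}{3} = \frac{2 \sqrt{\sqrt{26} - 30}}{3} = \frac{2 \sqrt{-30 + \sqrt{26}}}{3}$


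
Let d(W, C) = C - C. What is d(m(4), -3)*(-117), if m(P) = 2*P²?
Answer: 0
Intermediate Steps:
d(W, C) = 0
d(m(4), -3)*(-117) = 0*(-117) = 0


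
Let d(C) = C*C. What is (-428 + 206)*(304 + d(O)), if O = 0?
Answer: -67488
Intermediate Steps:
d(C) = C²
(-428 + 206)*(304 + d(O)) = (-428 + 206)*(304 + 0²) = -222*(304 + 0) = -222*304 = -67488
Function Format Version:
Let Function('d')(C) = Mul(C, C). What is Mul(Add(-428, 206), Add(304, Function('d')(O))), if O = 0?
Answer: -67488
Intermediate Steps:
Function('d')(C) = Pow(C, 2)
Mul(Add(-428, 206), Add(304, Function('d')(O))) = Mul(Add(-428, 206), Add(304, Pow(0, 2))) = Mul(-222, Add(304, 0)) = Mul(-222, 304) = -67488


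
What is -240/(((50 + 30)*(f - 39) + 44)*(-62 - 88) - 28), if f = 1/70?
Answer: -420/807101 ≈ -0.00052038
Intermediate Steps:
f = 1/70 ≈ 0.014286
-240/(((50 + 30)*(f - 39) + 44)*(-62 - 88) - 28) = -240/(((50 + 30)*(1/70 - 39) + 44)*(-62 - 88) - 28) = -240/((80*(-2729/70) + 44)*(-150) - 28) = -240/((-21832/7 + 44)*(-150) - 28) = -240/(-21524/7*(-150) - 28) = -240/(3228600/7 - 28) = -240/3228404/7 = -240*7/3228404 = -420/807101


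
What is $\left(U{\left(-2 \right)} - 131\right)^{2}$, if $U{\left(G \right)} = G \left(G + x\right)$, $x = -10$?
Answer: $11449$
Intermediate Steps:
$U{\left(G \right)} = G \left(-10 + G\right)$ ($U{\left(G \right)} = G \left(G - 10\right) = G \left(-10 + G\right)$)
$\left(U{\left(-2 \right)} - 131\right)^{2} = \left(- 2 \left(-10 - 2\right) - 131\right)^{2} = \left(\left(-2\right) \left(-12\right) - 131\right)^{2} = \left(24 - 131\right)^{2} = \left(-107\right)^{2} = 11449$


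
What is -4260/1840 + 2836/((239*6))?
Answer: -22265/65964 ≈ -0.33753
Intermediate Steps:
-4260/1840 + 2836/((239*6)) = -4260*1/1840 + 2836/1434 = -213/92 + 2836*(1/1434) = -213/92 + 1418/717 = -22265/65964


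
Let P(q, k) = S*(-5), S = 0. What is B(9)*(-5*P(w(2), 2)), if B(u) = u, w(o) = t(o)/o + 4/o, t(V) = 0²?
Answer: 0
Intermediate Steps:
t(V) = 0
w(o) = 4/o (w(o) = 0/o + 4/o = 0 + 4/o = 4/o)
P(q, k) = 0 (P(q, k) = 0*(-5) = 0)
B(9)*(-5*P(w(2), 2)) = 9*(-5*0) = 9*0 = 0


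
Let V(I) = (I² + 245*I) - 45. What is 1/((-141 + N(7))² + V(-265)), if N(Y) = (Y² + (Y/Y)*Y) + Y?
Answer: 1/11339 ≈ 8.8191e-5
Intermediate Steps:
N(Y) = Y² + 2*Y (N(Y) = (Y² + 1*Y) + Y = (Y² + Y) + Y = (Y + Y²) + Y = Y² + 2*Y)
V(I) = -45 + I² + 245*I
1/((-141 + N(7))² + V(-265)) = 1/((-141 + 7*(2 + 7))² + (-45 + (-265)² + 245*(-265))) = 1/((-141 + 7*9)² + (-45 + 70225 - 64925)) = 1/((-141 + 63)² + 5255) = 1/((-78)² + 5255) = 1/(6084 + 5255) = 1/11339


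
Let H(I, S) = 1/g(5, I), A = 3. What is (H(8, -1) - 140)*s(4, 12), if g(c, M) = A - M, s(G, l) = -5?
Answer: 701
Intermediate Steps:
g(c, M) = 3 - M
H(I, S) = 1/(3 - I)
(H(8, -1) - 140)*s(4, 12) = (-1/(-3 + 8) - 140)*(-5) = (-1/5 - 140)*(-5) = -701/5*(-5) = 701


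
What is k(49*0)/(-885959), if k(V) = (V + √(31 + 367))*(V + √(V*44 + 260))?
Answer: -2*√25870/885959 ≈ -0.00036309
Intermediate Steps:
k(V) = (V + √398)*(V + √(260 + 44*V)) (k(V) = (V + √398)*(V + √(44*V + 260)) = (V + √398)*(V + √(260 + 44*V)))
k(49*0)/(-885959) = ((49*0)² + 2*√(25870 + 4378*(49*0)) + (49*0)*√398 + 2*(49*0)*√(65 + 11*(49*0)))/(-885959) = (0² + 2*√(25870 + 4378*0) + 0*√398 + 2*0*√(65 + 11*0))*(-1/885959) = (0 + 2*√(25870 + 0) + 0 + 2*0*√(65 + 0))*(-1/885959) = (0 + 2*√25870 + 0 + 2*0*√65)*(-1/885959) = (0 + 2*√25870 + 0 + 0)*(-1/885959) = (2*√25870)*(-1/885959) = -2*√25870/885959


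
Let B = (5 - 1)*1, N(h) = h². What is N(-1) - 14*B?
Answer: -55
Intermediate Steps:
B = 4 (B = 4*1 = 4)
N(-1) - 14*B = (-1)² - 14*4 = 1 - 56 = -55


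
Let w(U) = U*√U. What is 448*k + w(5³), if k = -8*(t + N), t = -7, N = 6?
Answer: 3584 + 625*√5 ≈ 4981.5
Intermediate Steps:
k = 8 (k = -8*(-7 + 6) = -8*(-1) = 8)
w(U) = U^(3/2)
448*k + w(5³) = 448*8 + (5³)^(3/2) = 3584 + 125^(3/2) = 3584 + 625*√5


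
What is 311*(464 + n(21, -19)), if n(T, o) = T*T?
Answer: 281455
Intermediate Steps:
n(T, o) = T²
311*(464 + n(21, -19)) = 311*(464 + 21²) = 311*(464 + 441) = 311*905 = 281455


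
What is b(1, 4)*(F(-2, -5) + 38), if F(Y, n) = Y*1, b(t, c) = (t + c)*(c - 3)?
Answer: 180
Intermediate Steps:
b(t, c) = (-3 + c)*(c + t) (b(t, c) = (c + t)*(-3 + c) = (-3 + c)*(c + t))
F(Y, n) = Y
b(1, 4)*(F(-2, -5) + 38) = (4**2 - 3*4 - 3*1 + 4*1)*(-2 + 38) = (16 - 12 - 3 + 4)*36 = 5*36 = 180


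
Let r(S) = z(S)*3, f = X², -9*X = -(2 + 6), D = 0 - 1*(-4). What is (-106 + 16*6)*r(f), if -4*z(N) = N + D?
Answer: 970/27 ≈ 35.926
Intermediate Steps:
D = 4 (D = 0 + 4 = 4)
z(N) = -1 - N/4 (z(N) = -(N + 4)/4 = -(4 + N)/4 = -1 - N/4)
X = 8/9 (X = -(-1)*(2 + 6)/9 = -(-1)*8/9 = -⅑*(-8) = 8/9 ≈ 0.88889)
f = 64/81 (f = (8/9)² = 64/81 ≈ 0.79012)
r(S) = -3 - 3*S/4 (r(S) = (-1 - S/4)*3 = -3 - 3*S/4)
(-106 + 16*6)*r(f) = (-106 + 16*6)*(-3 - ¾*64/81) = (-106 + 96)*(-3 - 16/27) = -10*(-97/27) = 970/27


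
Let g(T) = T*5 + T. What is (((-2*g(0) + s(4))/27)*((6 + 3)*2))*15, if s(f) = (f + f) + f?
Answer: 120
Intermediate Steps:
s(f) = 3*f (s(f) = 2*f + f = 3*f)
g(T) = 6*T (g(T) = 5*T + T = 6*T)
(((-2*g(0) + s(4))/27)*((6 + 3)*2))*15 = (((-12*0 + 3*4)/27)*((6 + 3)*2))*15 = (((-2*0 + 12)*(1/27))*(9*2))*15 = (((0 + 12)*(1/27))*18)*15 = ((12*(1/27))*18)*15 = ((4/9)*18)*15 = 8*15 = 120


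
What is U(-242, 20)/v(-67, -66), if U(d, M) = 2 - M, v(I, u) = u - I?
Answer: -18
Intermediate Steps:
U(-242, 20)/v(-67, -66) = (2 - 1*20)/(-66 - 1*(-67)) = (2 - 20)/(-66 + 67) = -18/1 = -18*1 = -18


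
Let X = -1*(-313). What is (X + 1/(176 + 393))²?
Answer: 31718897604/323761 ≈ 97970.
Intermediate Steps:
X = 313
(X + 1/(176 + 393))² = (313 + 1/(176 + 393))² = (313 + 1/569)² = (178098/569)² = 31718897604/323761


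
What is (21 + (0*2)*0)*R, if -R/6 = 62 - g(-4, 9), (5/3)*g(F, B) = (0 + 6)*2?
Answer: -34524/5 ≈ -6904.8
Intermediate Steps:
g(F, B) = 36/5 (g(F, B) = 3*((0 + 6)*2)/5 = 3*(6*2)/5 = (⅗)*12 = 36/5)
R = -1644/5 (R = -6*(62 - 1*36/5) = -6*(62 - 36/5) = -6*274/5 = -1644/5 ≈ -328.80)
(21 + (0*2)*0)*R = (21 + (0*2)*0)*(-1644/5) = (21 + 0*0)*(-1644/5) = (21 + 0)*(-1644/5) = 21*(-1644/5) = -34524/5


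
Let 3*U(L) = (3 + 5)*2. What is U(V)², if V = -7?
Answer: 256/9 ≈ 28.444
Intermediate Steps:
U(L) = 16/3 (U(L) = ((3 + 5)*2)/3 = (8*2)/3 = (⅓)*16 = 16/3)
U(V)² = (16/3)² = 256/9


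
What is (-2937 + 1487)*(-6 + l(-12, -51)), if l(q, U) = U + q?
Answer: 100050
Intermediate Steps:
(-2937 + 1487)*(-6 + l(-12, -51)) = (-2937 + 1487)*(-6 + (-51 - 12)) = -1450*(-6 - 63) = -1450*(-69) = 100050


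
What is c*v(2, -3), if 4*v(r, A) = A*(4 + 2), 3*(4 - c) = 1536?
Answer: 2286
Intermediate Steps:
c = -508 (c = 4 - ⅓*1536 = 4 - 512 = -508)
v(r, A) = 3*A/2 (v(r, A) = (A*(4 + 2))/4 = (A*6)/4 = (6*A)/4 = 3*A/2)
c*v(2, -3) = -762*(-3) = -508*(-9/2) = 2286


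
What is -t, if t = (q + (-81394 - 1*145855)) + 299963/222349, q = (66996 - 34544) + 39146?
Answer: 34608544236/222349 ≈ 1.5565e+5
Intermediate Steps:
q = 71598 (q = 32452 + 39146 = 71598)
t = -34608544236/222349 (t = (71598 + (-81394 - 1*145855)) + 299963/222349 = (71598 + (-81394 - 145855)) + 299963*(1/222349) = (71598 - 227249) + 299963/222349 = -155651 + 299963/222349 = -34608544236/222349 ≈ -1.5565e+5)
-t = -1*(-34608544236/222349) = 34608544236/222349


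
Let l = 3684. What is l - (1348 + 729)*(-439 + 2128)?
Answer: -3504369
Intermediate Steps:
l - (1348 + 729)*(-439 + 2128) = 3684 - (1348 + 729)*(-439 + 2128) = 3684 - 2077*1689 = 3684 - 1*3508053 = 3684 - 3508053 = -3504369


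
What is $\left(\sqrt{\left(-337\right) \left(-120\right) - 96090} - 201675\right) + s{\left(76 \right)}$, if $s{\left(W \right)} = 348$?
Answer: $-201327 + 5 i \sqrt{2226} \approx -2.0133 \cdot 10^{5} + 235.9 i$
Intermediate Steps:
$\left(\sqrt{\left(-337\right) \left(-120\right) - 96090} - 201675\right) + s{\left(76 \right)} = \left(\sqrt{\left(-337\right) \left(-120\right) - 96090} - 201675\right) + 348 = \left(\sqrt{40440 - 96090} - 201675\right) + 348 = \left(\sqrt{-55650} - 201675\right) + 348 = \left(5 i \sqrt{2226} - 201675\right) + 348 = \left(-201675 + 5 i \sqrt{2226}\right) + 348 = -201327 + 5 i \sqrt{2226}$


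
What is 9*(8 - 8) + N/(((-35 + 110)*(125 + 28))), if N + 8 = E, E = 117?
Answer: 109/11475 ≈ 0.0094989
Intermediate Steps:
N = 109 (N = -8 + 117 = 109)
9*(8 - 8) + N/(((-35 + 110)*(125 + 28))) = 9*(8 - 8) + 109/(((-35 + 110)*(125 + 28))) = 9*0 + 109/((75*153)) = 0 + 109/11475 = 109/11475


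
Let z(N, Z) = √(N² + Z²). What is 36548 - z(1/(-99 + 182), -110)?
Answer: 36548 - √83356901/83 ≈ 36438.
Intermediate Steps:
36548 - z(1/(-99 + 182), -110) = 36548 - √((1/(-99 + 182))² + (-110)²) = 36548 - √((1/83)² + 12100) = 36548 - √(1/6889 + 12100) = 36548 - √(83356901/6889) = 36548 - √83356901/83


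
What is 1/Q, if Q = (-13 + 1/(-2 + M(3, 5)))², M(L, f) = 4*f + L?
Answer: 441/73984 ≈ 0.0059607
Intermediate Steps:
M(L, f) = L + 4*f
Q = 73984/441 (Q = (-13 + 1/(-2 + (3 + 4*5)))² = (-13 + 1/(-2 + (3 + 20)))² = (-13 + 1/(-2 + 23))² = (-13 + 1/21)² = (-272/21)² = 73984/441 ≈ 167.76)
1/Q = 1/(73984/441) = 441/73984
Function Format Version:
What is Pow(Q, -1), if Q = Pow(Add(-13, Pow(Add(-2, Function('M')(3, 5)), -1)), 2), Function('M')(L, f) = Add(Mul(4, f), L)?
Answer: Rational(441, 73984) ≈ 0.0059607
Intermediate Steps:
Function('M')(L, f) = Add(L, Mul(4, f))
Q = Rational(73984, 441) (Q = Pow(Add(-13, Pow(Add(-2, Add(3, Mul(4, 5))), -1)), 2) = Pow(Add(-13, Pow(Add(-2, Add(3, 20)), -1)), 2) = Pow(Add(-13, Pow(Add(-2, 23), -1)), 2) = Pow(Add(-13, Pow(21, -1)), 2) = Pow(Add(-13, Rational(1, 21)), 2) = Pow(Rational(-272, 21), 2) = Rational(73984, 441) ≈ 167.76)
Pow(Q, -1) = Pow(Rational(73984, 441), -1) = Rational(441, 73984)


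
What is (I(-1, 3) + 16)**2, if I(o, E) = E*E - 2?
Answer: 529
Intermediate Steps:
I(o, E) = -2 + E**2 (I(o, E) = E**2 - 2 = -2 + E**2)
(I(-1, 3) + 16)**2 = ((-2 + 3**2) + 16)**2 = ((-2 + 9) + 16)**2 = (7 + 16)**2 = 23**2 = 529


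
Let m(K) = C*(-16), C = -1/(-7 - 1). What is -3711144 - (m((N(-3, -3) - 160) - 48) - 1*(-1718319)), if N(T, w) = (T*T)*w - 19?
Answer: -5429461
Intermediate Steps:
N(T, w) = -19 + w*T² (N(T, w) = T²*w - 19 = w*T² - 19 = -19 + w*T²)
C = ⅛ (C = -1/(-8) = -1*(-⅛) = ⅛ ≈ 0.12500)
m(K) = -2 (m(K) = (⅛)*(-16) = -2)
-3711144 - (m((N(-3, -3) - 160) - 48) - 1*(-1718319)) = -3711144 - (-2 - 1*(-1718319)) = -3711144 - (-2 + 1718319) = -3711144 - 1*1718317 = -3711144 - 1718317 = -5429461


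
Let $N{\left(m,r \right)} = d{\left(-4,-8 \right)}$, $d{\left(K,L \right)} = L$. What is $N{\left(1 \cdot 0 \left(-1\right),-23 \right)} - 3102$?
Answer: $-3110$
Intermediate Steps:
$N{\left(m,r \right)} = -8$
$N{\left(1 \cdot 0 \left(-1\right),-23 \right)} - 3102 = -8 - 3102 = -3110$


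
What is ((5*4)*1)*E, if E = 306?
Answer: 6120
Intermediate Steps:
((5*4)*1)*E = ((5*4)*1)*306 = (20*1)*306 = 20*306 = 6120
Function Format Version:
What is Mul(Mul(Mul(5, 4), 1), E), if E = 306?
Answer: 6120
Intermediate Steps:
Mul(Mul(Mul(5, 4), 1), E) = Mul(Mul(Mul(5, 4), 1), 306) = Mul(Mul(20, 1), 306) = Mul(20, 306) = 6120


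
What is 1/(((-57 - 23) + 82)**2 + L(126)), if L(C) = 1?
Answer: 1/5 ≈ 0.20000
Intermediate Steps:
1/(((-57 - 23) + 82)**2 + L(126)) = 1/(((-57 - 23) + 82)**2 + 1) = 1/((-80 + 82)**2 + 1) = 1/(2**2 + 1) = 1/(4 + 1) = 1/5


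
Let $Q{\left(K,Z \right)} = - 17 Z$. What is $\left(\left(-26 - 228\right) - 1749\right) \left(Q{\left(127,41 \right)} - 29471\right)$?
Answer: $60426504$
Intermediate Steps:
$\left(\left(-26 - 228\right) - 1749\right) \left(Q{\left(127,41 \right)} - 29471\right) = \left(\left(-26 - 228\right) - 1749\right) \left(\left(-17\right) 41 - 29471\right) = \left(\left(-26 - 228\right) - 1749\right) \left(-697 - 29471\right) = \left(-254 - 1749\right) \left(-30168\right) = \left(-2003\right) \left(-30168\right) = 60426504$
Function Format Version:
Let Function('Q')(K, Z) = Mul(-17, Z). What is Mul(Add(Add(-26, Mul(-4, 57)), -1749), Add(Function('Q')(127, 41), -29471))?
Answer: 60426504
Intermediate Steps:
Mul(Add(Add(-26, Mul(-4, 57)), -1749), Add(Function('Q')(127, 41), -29471)) = Mul(Add(Add(-26, Mul(-4, 57)), -1749), Add(Mul(-17, 41), -29471)) = Mul(Add(Add(-26, -228), -1749), Add(-697, -29471)) = Mul(Add(-254, -1749), -30168) = Mul(-2003, -30168) = 60426504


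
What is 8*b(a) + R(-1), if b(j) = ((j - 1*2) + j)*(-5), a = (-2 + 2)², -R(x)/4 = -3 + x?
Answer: 96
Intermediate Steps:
R(x) = 12 - 4*x (R(x) = -4*(-3 + x) = 12 - 4*x)
a = 0 (a = 0² = 0)
b(j) = 10 - 10*j (b(j) = ((j - 2) + j)*(-5) = ((-2 + j) + j)*(-5) = (-2 + 2*j)*(-5) = 10 - 10*j)
8*b(a) + R(-1) = 8*(10 - 10*0) + (12 - 4*(-1)) = 8*(10 + 0) + (12 + 4) = 8*10 + 16 = 80 + 16 = 96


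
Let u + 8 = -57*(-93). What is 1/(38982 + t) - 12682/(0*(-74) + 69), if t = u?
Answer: -24412847/132825 ≈ -183.80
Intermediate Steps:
u = 5293 (u = -8 - 57*(-93) = -8 + 5301 = 5293)
t = 5293
1/(38982 + t) - 12682/(0*(-74) + 69) = 1/(38982 + 5293) - 12682/(0*(-74) + 69) = 1/44275 - 12682/(0 + 69) = 1/44275 - 12682/69 = -24412847/132825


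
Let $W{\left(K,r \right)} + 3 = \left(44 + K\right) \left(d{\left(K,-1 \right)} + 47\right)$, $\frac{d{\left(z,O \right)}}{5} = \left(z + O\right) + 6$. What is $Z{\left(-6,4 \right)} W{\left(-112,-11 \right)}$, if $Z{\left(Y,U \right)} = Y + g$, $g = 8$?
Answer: $66362$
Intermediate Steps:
$d{\left(z,O \right)} = 30 + 5 O + 5 z$ ($d{\left(z,O \right)} = 5 \left(\left(z + O\right) + 6\right) = 5 \left(\left(O + z\right) + 6\right) = 5 \left(6 + O + z\right) = 30 + 5 O + 5 z$)
$Z{\left(Y,U \right)} = 8 + Y$ ($Z{\left(Y,U \right)} = Y + 8 = 8 + Y$)
$W{\left(K,r \right)} = -3 + \left(44 + K\right) \left(72 + 5 K\right)$ ($W{\left(K,r \right)} = -3 + \left(44 + K\right) \left(\left(30 + 5 \left(-1\right) + 5 K\right) + 47\right) = -3 + \left(44 + K\right) \left(\left(30 - 5 + 5 K\right) + 47\right) = -3 + \left(44 + K\right) \left(\left(25 + 5 K\right) + 47\right) = -3 + \left(44 + K\right) \left(72 + 5 K\right)$)
$Z{\left(-6,4 \right)} W{\left(-112,-11 \right)} = \left(8 - 6\right) \left(3165 + 5 \left(-112\right)^{2} + 292 \left(-112\right)\right) = 2 \left(3165 + 5 \cdot 12544 - 32704\right) = 2 \left(3165 + 62720 - 32704\right) = 2 \cdot 33181 = 66362$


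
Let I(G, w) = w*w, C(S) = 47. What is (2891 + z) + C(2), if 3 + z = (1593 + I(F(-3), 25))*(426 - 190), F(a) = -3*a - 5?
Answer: 526383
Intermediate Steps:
F(a) = -5 - 3*a
I(G, w) = w²
z = 523445 (z = -3 + (1593 + 25²)*(426 - 190) = -3 + (1593 + 625)*236 = -3 + 2218*236 = -3 + 523448 = 523445)
(2891 + z) + C(2) = (2891 + 523445) + 47 = 526336 + 47 = 526383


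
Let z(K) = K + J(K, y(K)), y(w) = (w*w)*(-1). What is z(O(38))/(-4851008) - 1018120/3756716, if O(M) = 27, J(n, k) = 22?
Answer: -1234773086011/4555964842432 ≈ -0.27102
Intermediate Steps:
y(w) = -w² (y(w) = w²*(-1) = -w²)
z(K) = 22 + K (z(K) = K + 22 = 22 + K)
z(O(38))/(-4851008) - 1018120/3756716 = (22 + 27)/(-4851008) - 1018120/3756716 = 49*(-1/4851008) - 1018120*1/3756716 = -49/4851008 - 254530/939179 = -1234773086011/4555964842432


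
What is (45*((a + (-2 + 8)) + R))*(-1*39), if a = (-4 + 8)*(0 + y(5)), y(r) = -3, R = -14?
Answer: 35100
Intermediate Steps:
a = -12 (a = (-4 + 8)*(0 - 3) = 4*(-3) = -12)
(45*((a + (-2 + 8)) + R))*(-1*39) = (45*((-12 + (-2 + 8)) - 14))*(-1*39) = (45*((-12 + 6) - 14))*(-39) = (45*(-6 - 14))*(-39) = (45*(-20))*(-39) = -900*(-39) = 35100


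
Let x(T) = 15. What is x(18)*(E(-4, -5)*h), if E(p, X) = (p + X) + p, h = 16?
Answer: -3120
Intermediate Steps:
E(p, X) = X + 2*p (E(p, X) = (X + p) + p = X + 2*p)
x(18)*(E(-4, -5)*h) = 15*((-5 + 2*(-4))*16) = 15*((-5 - 8)*16) = 15*(-13*16) = 15*(-208) = -3120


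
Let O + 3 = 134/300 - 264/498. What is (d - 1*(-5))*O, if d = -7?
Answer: 38389/6225 ≈ 6.1669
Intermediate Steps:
O = -38389/12450 (O = -3 + (134/300 - 264/498) = -3 + (134*(1/300) - 264*1/498) = -3 + (67/150 - 44/83) = -3 - 1039/12450 = -38389/12450 ≈ -3.0835)
(d - 1*(-5))*O = (-7 - 1*(-5))*(-38389/12450) = (-7 + 5)*(-38389/12450) = -2*(-38389/12450) = 38389/6225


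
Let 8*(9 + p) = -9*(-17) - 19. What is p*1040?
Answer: 8060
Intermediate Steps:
p = 31/4 (p = -9 + (-9*(-17) - 19)/8 = -9 + (153 - 19)/8 = -9 + (⅛)*134 = -9 + 67/4 = 31/4 ≈ 7.7500)
p*1040 = (31/4)*1040 = 8060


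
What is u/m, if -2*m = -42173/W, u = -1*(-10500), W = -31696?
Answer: -665616000/42173 ≈ -15783.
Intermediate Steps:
u = 10500
m = -42173/63392 (m = -(-42173)/(2*(-31696)) = -(-42173)*(-1)/(2*31696) = -½*42173/31696 = -42173/63392 ≈ -0.66527)
u/m = 10500/(-42173/63392) = 10500*(-63392/42173) = -665616000/42173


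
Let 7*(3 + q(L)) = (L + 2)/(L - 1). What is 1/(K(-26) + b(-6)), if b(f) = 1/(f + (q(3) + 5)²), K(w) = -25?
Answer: -87/2371 ≈ -0.036693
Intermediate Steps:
q(L) = -3 + (2 + L)/(7*(-1 + L)) (q(L) = -3 + ((L + 2)/(L - 1))/7 = -3 + ((2 + L)/(-1 + L))/7 = -3 + (2 + L)/(7*(-1 + L)))
b(f) = 1/(1089/196 + f) (b(f) = 1/(f + ((23 - 20*3)/(7*(-1 + 3)) + 5)²) = 1/(f + ((⅐)*(23 - 60)/2 + 5)²) = 1/(f + ((⅐)*(½)*(-37) + 5)²) = 1/(f + (-37/14 + 5)²) = 1/(f + (33/14)²) = 1/(f + 1089/196) = 1/(1089/196 + f))
1/(K(-26) + b(-6)) = 1/(-25 + 196/(1089 + 196*(-6))) = 1/(-25 + 196/(1089 - 1176)) = 1/(-25 + 196/(-87)) = 1/(-25 + 196*(-1/87)) = 1/(-25 - 196/87) = 1/(-2371/87) = -87/2371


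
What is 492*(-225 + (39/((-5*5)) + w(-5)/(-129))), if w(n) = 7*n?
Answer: -119684084/1075 ≈ -1.1133e+5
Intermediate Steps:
492*(-225 + (39/((-5*5)) + w(-5)/(-129))) = 492*(-225 + (39/((-5*5)) + (7*(-5))/(-129))) = 492*(-225 + (39/(-25) - 35*(-1/129))) = 492*(-225 + (39*(-1/25) + 35/129)) = 492*(-225 + (-39/25 + 35/129)) = 492*(-225 - 4156/3225) = 492*(-729781/3225) = -119684084/1075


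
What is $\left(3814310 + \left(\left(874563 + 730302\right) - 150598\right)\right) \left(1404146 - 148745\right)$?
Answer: $6614176834377$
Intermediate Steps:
$\left(3814310 + \left(\left(874563 + 730302\right) - 150598\right)\right) \left(1404146 - 148745\right) = \left(3814310 + \left(1604865 - 150598\right)\right) 1255401 = \left(3814310 + 1454267\right) 1255401 = 5268577 \cdot 1255401 = 6614176834377$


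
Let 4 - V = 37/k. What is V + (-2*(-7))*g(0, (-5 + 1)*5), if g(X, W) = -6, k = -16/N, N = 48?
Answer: 31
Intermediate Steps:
k = -1/3 (k = -16/48 = -16*1/48 = -1/3 ≈ -0.33333)
V = 115 (V = 4 - 37/(-1/3) = 4 - 37*(-3) = 4 - 1*(-111) = 4 + 111 = 115)
V + (-2*(-7))*g(0, (-5 + 1)*5) = 115 - 2*(-7)*(-6) = 115 + 14*(-6) = 115 - 84 = 31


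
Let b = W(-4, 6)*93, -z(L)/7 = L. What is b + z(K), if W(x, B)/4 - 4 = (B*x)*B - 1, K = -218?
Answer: -50926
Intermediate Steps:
z(L) = -7*L
W(x, B) = 12 + 4*x*B² (W(x, B) = 16 + 4*((B*x)*B - 1) = 16 + 4*(x*B² - 1) = 16 + 4*(-1 + x*B²) = 16 + (-4 + 4*x*B²) = 12 + 4*x*B²)
b = -52452 (b = (12 + 4*(-4)*6²)*93 = (12 + 4*(-4)*36)*93 = (12 - 576)*93 = -564*93 = -52452)
b + z(K) = -52452 - 7*(-218) = -52452 + 1526 = -50926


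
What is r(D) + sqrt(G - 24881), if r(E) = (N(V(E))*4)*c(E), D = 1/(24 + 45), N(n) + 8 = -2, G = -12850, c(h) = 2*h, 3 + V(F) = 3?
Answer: -80/69 + I*sqrt(37731) ≈ -1.1594 + 194.24*I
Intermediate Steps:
V(F) = 0 (V(F) = -3 + 3 = 0)
N(n) = -10 (N(n) = -8 - 2 = -10)
D = 1/69 ≈ 0.014493
r(E) = -80*E (r(E) = (-10*4)*(2*E) = -80*E)
r(D) + sqrt(G - 24881) = -80*1/69 + sqrt(-12850 - 24881) = -80/69 + sqrt(-37731) = -80/69 + I*sqrt(37731)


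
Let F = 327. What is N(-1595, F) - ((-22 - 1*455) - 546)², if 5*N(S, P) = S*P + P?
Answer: -5753883/5 ≈ -1.1508e+6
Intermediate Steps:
N(S, P) = P/5 + P*S/5 (N(S, P) = (S*P + P)/5 = (P*S + P)/5 = (P + P*S)/5 = P/5 + P*S/5)
N(-1595, F) - ((-22 - 1*455) - 546)² = (⅕)*327*(1 - 1595) - ((-22 - 1*455) - 546)² = (⅕)*327*(-1594) - ((-22 - 455) - 546)² = -521238/5 - (-477 - 546)² = -521238/5 - 1*(-1023)² = -521238/5 - 1*1046529 = -521238/5 - 1046529 = -5753883/5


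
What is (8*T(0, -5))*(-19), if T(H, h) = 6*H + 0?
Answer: 0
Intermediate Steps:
T(H, h) = 6*H
(8*T(0, -5))*(-19) = (8*(6*0))*(-19) = (8*0)*(-19) = 0*(-19) = 0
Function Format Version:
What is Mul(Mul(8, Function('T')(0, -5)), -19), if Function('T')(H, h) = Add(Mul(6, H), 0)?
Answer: 0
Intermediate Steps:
Function('T')(H, h) = Mul(6, H)
Mul(Mul(8, Function('T')(0, -5)), -19) = Mul(Mul(8, Mul(6, 0)), -19) = Mul(Mul(8, 0), -19) = Mul(0, -19) = 0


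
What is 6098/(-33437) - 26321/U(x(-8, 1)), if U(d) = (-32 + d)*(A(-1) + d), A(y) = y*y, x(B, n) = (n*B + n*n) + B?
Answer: -884107761/22001546 ≈ -40.184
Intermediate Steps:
x(B, n) = B + n**2 + B*n (x(B, n) = (B*n + n**2) + B = (n**2 + B*n) + B = B + n**2 + B*n)
A(y) = y**2
U(d) = (1 + d)*(-32 + d) (U(d) = (-32 + d)*((-1)**2 + d) = (-32 + d)*(1 + d) = (1 + d)*(-32 + d))
6098/(-33437) - 26321/U(x(-8, 1)) = 6098/(-33437) - 26321/(-32 + (-8 + 1**2 - 8*1)**2 - 31*(-8 + 1**2 - 8*1)) = 6098*(-1/33437) - 26321/(-32 + (-8 + 1 - 8)**2 - 31*(-8 + 1 - 8)) = -6098/33437 - 26321/(-32 + (-15)**2 - 31*(-15)) = -6098/33437 - 26321/(-32 + 225 + 465) = -6098/33437 - 26321/658 = -884107761/22001546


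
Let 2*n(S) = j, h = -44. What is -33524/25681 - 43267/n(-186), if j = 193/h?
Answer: 97773834644/4956433 ≈ 19727.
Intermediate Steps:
j = -193/44 (j = 193/(-44) = 193*(-1/44) = -193/44 ≈ -4.3864)
n(S) = -193/88 (n(S) = (½)*(-193/44) = -193/88)
-33524/25681 - 43267/n(-186) = -33524/25681 - 43267/(-193/88) = -33524*1/25681 - 43267*(-88/193) = -33524/25681 + 3807496/193 = 97773834644/4956433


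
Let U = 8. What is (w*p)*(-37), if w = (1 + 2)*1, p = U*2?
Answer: -1776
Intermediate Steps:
p = 16 (p = 8*2 = 16)
w = 3 (w = 3*1 = 3)
(w*p)*(-37) = (3*16)*(-37) = 48*(-37) = -1776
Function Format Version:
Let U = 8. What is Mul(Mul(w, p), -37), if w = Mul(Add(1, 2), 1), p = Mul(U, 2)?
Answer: -1776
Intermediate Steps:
p = 16 (p = Mul(8, 2) = 16)
w = 3 (w = Mul(3, 1) = 3)
Mul(Mul(w, p), -37) = Mul(Mul(3, 16), -37) = Mul(48, -37) = -1776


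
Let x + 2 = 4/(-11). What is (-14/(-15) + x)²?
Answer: 55696/27225 ≈ 2.0458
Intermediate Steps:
x = -26/11 (x = -2 + 4/(-11) = -2 + 4*(-1/11) = -2 - 4/11 = -26/11 ≈ -2.3636)
(-14/(-15) + x)² = (-14/(-15) - 26/11)² = (-14*(-1/15) - 26/11)² = (14/15 - 26/11)² = (-236/165)² = 55696/27225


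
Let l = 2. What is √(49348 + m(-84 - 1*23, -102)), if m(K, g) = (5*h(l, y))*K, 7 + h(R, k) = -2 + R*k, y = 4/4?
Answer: √53093 ≈ 230.42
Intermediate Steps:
y = 1 (y = 4*(¼) = 1)
h(R, k) = -9 + R*k (h(R, k) = -7 + (-2 + R*k) = -9 + R*k)
m(K, g) = -35*K (m(K, g) = (5*(-9 + 2*1))*K = (5*(-9 + 2))*K = (5*(-7))*K = -35*K)
√(49348 + m(-84 - 1*23, -102)) = √(49348 - 35*(-84 - 1*23)) = √(49348 - 35*(-84 - 23)) = √(49348 - 35*(-107)) = √(49348 + 3745) = √53093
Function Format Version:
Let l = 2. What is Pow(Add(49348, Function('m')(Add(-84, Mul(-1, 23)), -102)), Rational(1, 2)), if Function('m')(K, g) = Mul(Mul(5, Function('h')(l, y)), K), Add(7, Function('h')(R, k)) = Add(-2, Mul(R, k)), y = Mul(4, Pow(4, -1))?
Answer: Pow(53093, Rational(1, 2)) ≈ 230.42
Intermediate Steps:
y = 1 (y = Mul(4, Rational(1, 4)) = 1)
Function('h')(R, k) = Add(-9, Mul(R, k)) (Function('h')(R, k) = Add(-7, Add(-2, Mul(R, k))) = Add(-9, Mul(R, k)))
Function('m')(K, g) = Mul(-35, K) (Function('m')(K, g) = Mul(Mul(5, Add(-9, Mul(2, 1))), K) = Mul(Mul(5, Add(-9, 2)), K) = Mul(Mul(5, -7), K) = Mul(-35, K))
Pow(Add(49348, Function('m')(Add(-84, Mul(-1, 23)), -102)), Rational(1, 2)) = Pow(Add(49348, Mul(-35, Add(-84, Mul(-1, 23)))), Rational(1, 2)) = Pow(Add(49348, Mul(-35, Add(-84, -23))), Rational(1, 2)) = Pow(Add(49348, Mul(-35, -107)), Rational(1, 2)) = Pow(Add(49348, 3745), Rational(1, 2)) = Pow(53093, Rational(1, 2))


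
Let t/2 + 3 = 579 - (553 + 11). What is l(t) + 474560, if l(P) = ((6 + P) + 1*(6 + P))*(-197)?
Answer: 462740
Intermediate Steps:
t = 24 (t = -6 + 2*(579 - (553 + 11)) = -6 + 2*(579 - 1*564) = -6 + 2*(579 - 564) = -6 + 2*15 = -6 + 30 = 24)
l(P) = -2364 - 394*P (l(P) = ((6 + P) + (6 + P))*(-197) = (12 + 2*P)*(-197) = -2364 - 394*P)
l(t) + 474560 = (-2364 - 394*24) + 474560 = (-2364 - 9456) + 474560 = -11820 + 474560 = 462740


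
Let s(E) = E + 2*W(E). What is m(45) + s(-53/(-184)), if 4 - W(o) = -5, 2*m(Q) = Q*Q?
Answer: 189665/184 ≈ 1030.8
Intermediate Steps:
m(Q) = Q**2/2 (m(Q) = (Q*Q)/2 = Q**2/2)
W(o) = 9 (W(o) = 4 - 1*(-5) = 4 + 5 = 9)
s(E) = 18 + E (s(E) = E + 2*9 = E + 18 = 18 + E)
m(45) + s(-53/(-184)) = (1/2)*45**2 + (18 - 53/(-184)) = (1/2)*2025 + (18 - 53*(-1/184)) = 2025/2 + (18 + 53/184) = 2025/2 + 3365/184 = 189665/184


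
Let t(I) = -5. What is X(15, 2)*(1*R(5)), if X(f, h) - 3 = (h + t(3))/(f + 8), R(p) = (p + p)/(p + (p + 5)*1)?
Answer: 44/23 ≈ 1.9130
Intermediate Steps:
R(p) = 2*p/(5 + 2*p) (R(p) = (2*p)/(p + (5 + p)*1) = (2*p)/(p + (5 + p)) = (2*p)/(5 + 2*p) = 2*p/(5 + 2*p))
X(f, h) = 3 + (-5 + h)/(8 + f) (X(f, h) = 3 + (h - 5)/(f + 8) = 3 + (-5 + h)/(8 + f))
X(15, 2)*(1*R(5)) = ((19 + 2 + 3*15)/(8 + 15))*(1*(2*5/(5 + 2*5))) = ((19 + 2 + 45)/23)*(1*(2*5/(5 + 10))) = ((1/23)*66)*(1*(2*5/15)) = 66*(1*(2*5*(1/15)))/23 = 66*(1*(⅔))/23 = (66/23)*(⅔) = 44/23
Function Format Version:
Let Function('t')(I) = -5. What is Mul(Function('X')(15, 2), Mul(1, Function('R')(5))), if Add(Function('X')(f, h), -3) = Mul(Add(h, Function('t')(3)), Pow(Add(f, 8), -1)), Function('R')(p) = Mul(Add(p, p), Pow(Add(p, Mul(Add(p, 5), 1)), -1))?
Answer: Rational(44, 23) ≈ 1.9130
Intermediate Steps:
Function('R')(p) = Mul(2, p, Pow(Add(5, Mul(2, p)), -1)) (Function('R')(p) = Mul(Mul(2, p), Pow(Add(p, Mul(Add(5, p), 1)), -1)) = Mul(Mul(2, p), Pow(Add(p, Add(5, p)), -1)) = Mul(Mul(2, p), Pow(Add(5, Mul(2, p)), -1)) = Mul(2, p, Pow(Add(5, Mul(2, p)), -1)))
Function('X')(f, h) = Add(3, Mul(Pow(Add(8, f), -1), Add(-5, h))) (Function('X')(f, h) = Add(3, Mul(Add(h, -5), Pow(Add(f, 8), -1))) = Add(3, Mul(Add(-5, h), Pow(Add(8, f), -1))) = Add(3, Mul(Pow(Add(8, f), -1), Add(-5, h))))
Mul(Function('X')(15, 2), Mul(1, Function('R')(5))) = Mul(Mul(Pow(Add(8, 15), -1), Add(19, 2, Mul(3, 15))), Mul(1, Mul(2, 5, Pow(Add(5, Mul(2, 5)), -1)))) = Mul(Mul(Pow(23, -1), Add(19, 2, 45)), Mul(1, Mul(2, 5, Pow(Add(5, 10), -1)))) = Mul(Mul(Rational(1, 23), 66), Mul(1, Mul(2, 5, Pow(15, -1)))) = Mul(Rational(66, 23), Mul(1, Mul(2, 5, Rational(1, 15)))) = Mul(Rational(66, 23), Mul(1, Rational(2, 3))) = Mul(Rational(66, 23), Rational(2, 3)) = Rational(44, 23)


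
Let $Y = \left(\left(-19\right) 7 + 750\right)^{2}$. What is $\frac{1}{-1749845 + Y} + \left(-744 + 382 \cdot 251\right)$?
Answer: $\frac{130258763527}{1369156} \approx 95138.0$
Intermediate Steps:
$Y = 380689$ ($Y = \left(-133 + 750\right)^{2} = 617^{2} = 380689$)
$\frac{1}{-1749845 + Y} + \left(-744 + 382 \cdot 251\right) = \frac{1}{-1749845 + 380689} + \left(-744 + 382 \cdot 251\right) = \frac{1}{-1369156} + \left(-744 + 95882\right) = - \frac{1}{1369156} + 95138 = \frac{130258763527}{1369156}$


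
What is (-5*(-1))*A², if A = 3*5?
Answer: 1125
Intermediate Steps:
A = 15
(-5*(-1))*A² = -5*(-1)*15² = 5*225 = 1125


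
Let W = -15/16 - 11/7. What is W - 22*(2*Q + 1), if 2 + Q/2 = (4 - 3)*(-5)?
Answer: 66247/112 ≈ 591.49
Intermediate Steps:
Q = -14 (Q = -4 + 2*((4 - 3)*(-5)) = -4 + 2*(1*(-5)) = -4 + 2*(-5) = -4 - 10 = -14)
W = -281/112 (W = -15*1/16 - 11*1/7 = -15/16 - 11/7 = -281/112 ≈ -2.5089)
W - 22*(2*Q + 1) = -281/112 - 22*(2*(-14) + 1) = -281/112 - 22*(-28 + 1) = -281/112 - 22*(-27) = -281/112 + 594 = 66247/112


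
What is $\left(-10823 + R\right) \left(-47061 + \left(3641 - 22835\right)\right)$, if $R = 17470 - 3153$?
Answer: $-231494970$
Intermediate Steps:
$R = 14317$ ($R = 17470 - 3153 = 14317$)
$\left(-10823 + R\right) \left(-47061 + \left(3641 - 22835\right)\right) = \left(-10823 + 14317\right) \left(-47061 + \left(3641 - 22835\right)\right) = 3494 \left(-47061 + \left(3641 - 22835\right)\right) = 3494 \left(-47061 - 19194\right) = 3494 \left(-66255\right) = -231494970$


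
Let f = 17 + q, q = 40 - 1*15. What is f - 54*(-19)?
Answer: 1068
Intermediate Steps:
q = 25 (q = 40 - 15 = 25)
f = 42 (f = 17 + 25 = 42)
f - 54*(-19) = 42 - 54*(-19) = 42 + 1026 = 1068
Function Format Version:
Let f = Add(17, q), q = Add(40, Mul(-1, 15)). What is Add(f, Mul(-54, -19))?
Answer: 1068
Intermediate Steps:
q = 25 (q = Add(40, -15) = 25)
f = 42 (f = Add(17, 25) = 42)
Add(f, Mul(-54, -19)) = Add(42, Mul(-54, -19)) = Add(42, 1026) = 1068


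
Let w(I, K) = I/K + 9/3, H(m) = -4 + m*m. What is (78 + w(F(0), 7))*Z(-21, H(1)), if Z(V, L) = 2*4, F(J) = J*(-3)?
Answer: 648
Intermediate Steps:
F(J) = -3*J
H(m) = -4 + m²
Z(V, L) = 8
w(I, K) = 3 + I/K (w(I, K) = I/K + 9*(⅓) = I/K + 3 = 3 + I/K)
(78 + w(F(0), 7))*Z(-21, H(1)) = (78 + (3 - 3*0/7))*8 = (78 + (3 + 0*(⅐)))*8 = (78 + (3 + 0))*8 = (78 + 3)*8 = 81*8 = 648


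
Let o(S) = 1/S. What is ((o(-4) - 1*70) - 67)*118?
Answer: -32391/2 ≈ -16196.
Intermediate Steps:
((o(-4) - 1*70) - 67)*118 = ((1/(-4) - 1*70) - 67)*118 = ((-¼ - 70) - 67)*118 = (-281/4 - 67)*118 = -549/4*118 = -32391/2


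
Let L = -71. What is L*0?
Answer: 0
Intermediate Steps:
L*0 = -71*0 = 0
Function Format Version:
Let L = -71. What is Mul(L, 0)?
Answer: 0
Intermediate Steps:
Mul(L, 0) = Mul(-71, 0) = 0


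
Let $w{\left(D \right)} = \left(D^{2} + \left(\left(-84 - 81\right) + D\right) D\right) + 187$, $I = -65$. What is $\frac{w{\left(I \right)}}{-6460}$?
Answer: $- \frac{9681}{3230} \approx -2.9972$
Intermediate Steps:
$w{\left(D \right)} = 187 + D^{2} + D \left(-165 + D\right)$ ($w{\left(D \right)} = \left(D^{2} + \left(-165 + D\right) D\right) + 187 = \left(D^{2} + D \left(-165 + D\right)\right) + 187 = 187 + D^{2} + D \left(-165 + D\right)$)
$\frac{w{\left(I \right)}}{-6460} = \frac{187 - -10725 + 2 \left(-65\right)^{2}}{-6460} = \left(187 + 10725 + 2 \cdot 4225\right) \left(- \frac{1}{6460}\right) = \left(187 + 10725 + 8450\right) \left(- \frac{1}{6460}\right) = 19362 \left(- \frac{1}{6460}\right) = - \frac{9681}{3230}$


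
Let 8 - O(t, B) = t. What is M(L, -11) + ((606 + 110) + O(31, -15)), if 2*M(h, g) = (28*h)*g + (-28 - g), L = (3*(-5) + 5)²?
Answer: -29431/2 ≈ -14716.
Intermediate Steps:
O(t, B) = 8 - t
L = 100 (L = (-15 + 5)² = (-10)² = 100)
M(h, g) = -14 - g/2 + 14*g*h (M(h, g) = ((28*h)*g + (-28 - g))/2 = (28*g*h + (-28 - g))/2 = (-28 - g + 28*g*h)/2 = -14 - g/2 + 14*g*h)
M(L, -11) + ((606 + 110) + O(31, -15)) = (-14 - ½*(-11) + 14*(-11)*100) + ((606 + 110) + (8 - 1*31)) = (-14 + 11/2 - 15400) + (716 + (8 - 31)) = -30817/2 + (716 - 23) = -30817/2 + 693 = -29431/2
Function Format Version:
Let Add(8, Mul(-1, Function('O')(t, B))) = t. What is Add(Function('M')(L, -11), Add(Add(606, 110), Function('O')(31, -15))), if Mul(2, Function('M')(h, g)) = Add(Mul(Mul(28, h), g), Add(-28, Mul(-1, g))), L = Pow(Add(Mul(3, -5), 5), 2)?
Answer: Rational(-29431, 2) ≈ -14716.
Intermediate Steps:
Function('O')(t, B) = Add(8, Mul(-1, t))
L = 100 (L = Pow(Add(-15, 5), 2) = Pow(-10, 2) = 100)
Function('M')(h, g) = Add(-14, Mul(Rational(-1, 2), g), Mul(14, g, h)) (Function('M')(h, g) = Mul(Rational(1, 2), Add(Mul(Mul(28, h), g), Add(-28, Mul(-1, g)))) = Mul(Rational(1, 2), Add(Mul(28, g, h), Add(-28, Mul(-1, g)))) = Mul(Rational(1, 2), Add(-28, Mul(-1, g), Mul(28, g, h))) = Add(-14, Mul(Rational(-1, 2), g), Mul(14, g, h)))
Add(Function('M')(L, -11), Add(Add(606, 110), Function('O')(31, -15))) = Add(Add(-14, Mul(Rational(-1, 2), -11), Mul(14, -11, 100)), Add(Add(606, 110), Add(8, Mul(-1, 31)))) = Add(Add(-14, Rational(11, 2), -15400), Add(716, Add(8, -31))) = Add(Rational(-30817, 2), Add(716, -23)) = Add(Rational(-30817, 2), 693) = Rational(-29431, 2)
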